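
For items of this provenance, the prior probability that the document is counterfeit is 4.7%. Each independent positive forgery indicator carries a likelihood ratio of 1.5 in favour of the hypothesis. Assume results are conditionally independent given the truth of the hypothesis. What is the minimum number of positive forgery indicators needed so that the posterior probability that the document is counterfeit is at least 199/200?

21

Prior odds = 0.047/0.953 = 47/953.
Likelihood ratio per positive forgery indicator = 1.5.
Target posterior odds = 0.995/0.005 = 199.
Need (47/953) × 1.5ⁿ ≥ 199, i.e. 1.5ⁿ ≥ 189647/47.
1.5²⁰ ≈3325.26 falls short of 189647/47 but 1.5²¹ ≈4987.89 reaches it, so n = 21.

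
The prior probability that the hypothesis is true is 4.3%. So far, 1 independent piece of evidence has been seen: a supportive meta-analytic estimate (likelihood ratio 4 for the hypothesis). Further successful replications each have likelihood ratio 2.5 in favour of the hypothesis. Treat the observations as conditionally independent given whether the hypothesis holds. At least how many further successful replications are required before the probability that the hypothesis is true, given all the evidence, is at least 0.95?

6

Prior odds = 0.043/0.957 = 43/957.
Bayes factor of the evidence already in hand = 4.
Odds after that evidence = (43/957) × 4 = 172/957.
Target odds = 0.95/0.05 = 19.
Need 2.5ⁿ ≥ 19 ÷ (172/957) = 18183/172.
2.5⁵ = 97.65625 falls short of 18183/172 but 2.5⁶ = 244.140625 reaches it, so n = 6.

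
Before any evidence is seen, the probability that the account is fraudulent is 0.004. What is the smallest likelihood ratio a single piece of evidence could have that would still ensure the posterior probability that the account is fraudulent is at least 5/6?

1245

Prior odds = 0.004/0.996 = 1/249.
Target odds = (5/6)/(1/6) = 5.
Required Bayes factor = 5 ÷ (1/249) = 1245.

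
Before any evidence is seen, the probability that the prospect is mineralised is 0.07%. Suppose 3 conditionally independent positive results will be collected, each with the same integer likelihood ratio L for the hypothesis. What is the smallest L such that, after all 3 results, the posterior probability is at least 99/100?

53

Prior odds = 0.0007/0.9993 = 7/9993.
Target odds = 0.99/0.01 = 99.
Need L³ ≥ 99 ÷ (7/9993) = 989307/7.
52³ = 140608 < 989307/7 ≤ 148877 = 53³, so L = 53.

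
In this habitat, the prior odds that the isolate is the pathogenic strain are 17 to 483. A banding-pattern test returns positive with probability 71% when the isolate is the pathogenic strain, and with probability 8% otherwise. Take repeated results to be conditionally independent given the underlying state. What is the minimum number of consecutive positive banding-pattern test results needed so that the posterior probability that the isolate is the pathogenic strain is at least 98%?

4

Prior odds = 17/483.
Likelihood ratio of a positive result = 0.71/0.08 = 8.875.
Target posterior odds = 0.98/0.02 = 49.
Need (17/483) × 8.875ⁿ ≥ 49, i.e. 8.875ⁿ ≥ 23667/17.
8.875³ = 357911/512 falls short of 23667/17 but 8.875⁴ = 25411681/4096 reaches it, so n = 4.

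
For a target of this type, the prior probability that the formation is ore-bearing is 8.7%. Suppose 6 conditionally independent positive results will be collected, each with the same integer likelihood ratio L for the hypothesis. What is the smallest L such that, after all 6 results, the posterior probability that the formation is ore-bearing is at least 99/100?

4

Prior odds = 0.087/0.913 = 87/913.
Target odds = 0.99/0.01 = 99.
Need L⁶ ≥ 99 ÷ (87/913) = 30129/29.
3⁶ = 729 < 30129/29 ≤ 4096 = 4⁶, so L = 4.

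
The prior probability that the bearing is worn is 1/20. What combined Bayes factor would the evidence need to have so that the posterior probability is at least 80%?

76

Prior odds = 0.05/0.95 = 1/19.
Target odds = 0.8/0.2 = 4.
Required Bayes factor = 4 ÷ (1/19) = 76.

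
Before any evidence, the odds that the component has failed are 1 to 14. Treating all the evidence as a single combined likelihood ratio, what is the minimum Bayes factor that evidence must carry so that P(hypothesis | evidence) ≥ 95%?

266

Prior odds = 1/14.
Target odds = 0.95/0.05 = 19.
Required Bayes factor = 19 ÷ (1/14) = 266.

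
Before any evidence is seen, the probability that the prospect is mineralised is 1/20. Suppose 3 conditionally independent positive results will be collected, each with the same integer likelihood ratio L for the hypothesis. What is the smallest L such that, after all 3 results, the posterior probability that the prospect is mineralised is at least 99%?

13

Prior odds = 0.05/0.95 = 1/19.
Target odds = 0.99/0.01 = 99.
Need L³ ≥ 99 ÷ (1/19) = 1881.
12³ = 1728 < 1881 ≤ 2197 = 13³, so L = 13.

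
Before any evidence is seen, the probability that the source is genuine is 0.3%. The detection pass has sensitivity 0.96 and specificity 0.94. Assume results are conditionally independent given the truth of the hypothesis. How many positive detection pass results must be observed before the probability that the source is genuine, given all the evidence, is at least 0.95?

4

Prior odds: 0.003 ÷ 0.997 = 3/997.
False-positive rate = 1 − 0.94 = 0.06; likelihood ratio of a positive = 0.96/0.06 = 16.
Target posterior odds = 0.95/0.05 = 19.
Need (3/997) × 16ⁿ ≥ 19, i.e. 16ⁿ ≥ 18943/3.
16³ = 4096 falls short of 18943/3 but 16⁴ = 65536 reaches it, so n = 4.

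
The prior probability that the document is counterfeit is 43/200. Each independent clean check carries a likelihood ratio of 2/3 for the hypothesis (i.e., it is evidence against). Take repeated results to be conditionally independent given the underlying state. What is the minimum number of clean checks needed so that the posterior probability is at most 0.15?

2

Prior odds: 0.215 ÷ 0.785 = 43/157.
Likelihood ratio per clean check = 2/3.
Target posterior odds = 0.15/0.85 = 3/17.
Need (43/157) × (2/3)ⁿ ≤ 3/17, i.e. (2/3)ⁿ ≤ 471/731.
(2/3)¹ = 2/3 is still above 471/731 but (2/3)² = 4/9 is at or below it, so n = 2.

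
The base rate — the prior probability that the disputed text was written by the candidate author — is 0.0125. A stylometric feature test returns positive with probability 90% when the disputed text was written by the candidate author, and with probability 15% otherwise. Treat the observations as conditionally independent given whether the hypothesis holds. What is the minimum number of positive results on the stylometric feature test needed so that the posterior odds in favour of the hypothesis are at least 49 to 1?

5

Prior odds = 0.0125/0.9875 = 1/79.
Likelihood ratio of a positive result = 0.9/0.15 = 6.
Target odds = 49.
Require 6ⁿ ≥ 49 ÷ (1/79) = 3871.
6⁴ = 1296 falls short of 3871 but 6⁵ = 7776 reaches it, so n = 5.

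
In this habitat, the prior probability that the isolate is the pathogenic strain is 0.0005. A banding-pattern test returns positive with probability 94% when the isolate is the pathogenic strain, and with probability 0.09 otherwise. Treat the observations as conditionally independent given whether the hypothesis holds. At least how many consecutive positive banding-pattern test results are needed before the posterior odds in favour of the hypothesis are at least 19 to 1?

Prior odds = 0.0005/0.9995 = 1/1999.
Likelihood ratio of a positive result = 0.94/0.09 = 94/9.
Target odds = 19.
Need (1/1999) × (94/9)ⁿ ≥ 19, i.e. (94/9)ⁿ ≥ 37981.
(94/9)⁴ = 78074896/6561 falls short of 37981 but (94/9)⁵ ≈124287 reaches it, so n = 5.

5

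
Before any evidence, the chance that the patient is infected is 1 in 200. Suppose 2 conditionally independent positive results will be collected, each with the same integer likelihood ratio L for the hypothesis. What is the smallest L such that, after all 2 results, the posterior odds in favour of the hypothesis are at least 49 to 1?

Prior odds = 0.005/0.995 = 1/199.
Target odds = 49.
Need L² ≥ 49 ÷ (1/199) = 9751.
98² = 9604 < 9751 ≤ 9801 = 99², so L = 99.

99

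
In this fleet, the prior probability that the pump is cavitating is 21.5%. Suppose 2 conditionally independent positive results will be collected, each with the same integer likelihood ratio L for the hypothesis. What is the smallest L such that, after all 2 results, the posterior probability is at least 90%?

6

Prior odds = 0.215/0.785 = 43/157.
Target odds = 0.9/0.1 = 9.
Need L² ≥ 9 ÷ (43/157) = 1413/43.
5² = 25 < 1413/43 ≤ 36 = 6², so L = 6.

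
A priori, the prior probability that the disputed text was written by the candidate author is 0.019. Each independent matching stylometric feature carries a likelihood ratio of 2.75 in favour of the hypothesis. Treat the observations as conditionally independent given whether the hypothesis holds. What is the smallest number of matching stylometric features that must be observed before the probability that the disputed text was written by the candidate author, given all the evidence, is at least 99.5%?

10

Prior odds: 0.019 ÷ 0.981 = 19/981.
Likelihood ratio per matching stylometric feature = 2.75.
Target odds: 0.995 ÷ 0.005 = 199.
Require 2.75ⁿ ≥ 199 ÷ (19/981) = 195219/19.
2.75⁹ ≈8994.86 falls short of 195219/19 but 2.75¹⁰ ≈24735.9 reaches it, so n = 10.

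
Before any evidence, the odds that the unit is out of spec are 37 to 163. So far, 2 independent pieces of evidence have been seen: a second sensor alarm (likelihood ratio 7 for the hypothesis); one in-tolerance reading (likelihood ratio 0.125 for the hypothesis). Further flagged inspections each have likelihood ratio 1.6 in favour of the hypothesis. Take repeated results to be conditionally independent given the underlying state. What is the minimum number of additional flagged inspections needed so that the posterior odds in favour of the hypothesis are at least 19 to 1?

10

Prior odds = 37/163.
Combined Bayes factor of the evidence already in hand = 7 × 0.125 = 0.875.
Odds after that evidence = (37/163) × 0.875 = 259/1304.
Target odds = 19.
Need 1.6ⁿ ≥ 19 ÷ (259/1304) = 24776/259.
1.6⁹ = 134217728/1953125 falls short of 24776/259 but 1.6¹⁰ ≈109.951 reaches it, so n = 10.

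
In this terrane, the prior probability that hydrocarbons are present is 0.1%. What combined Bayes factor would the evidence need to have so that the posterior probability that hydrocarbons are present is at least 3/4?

Prior odds = 0.001/0.999 = 1/999.
Target odds = 0.75/0.25 = 3.
Required Bayes factor = 3 ÷ (1/999) = 2997.

2997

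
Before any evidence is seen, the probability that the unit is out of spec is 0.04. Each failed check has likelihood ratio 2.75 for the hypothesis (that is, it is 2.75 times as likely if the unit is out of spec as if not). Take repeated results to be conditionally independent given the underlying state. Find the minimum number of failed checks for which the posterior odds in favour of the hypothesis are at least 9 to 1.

Prior odds: 0.04 ÷ 0.96 = 1/24.
Likelihood ratio per failed check = 2.75.
Target odds = 9.
Require 2.75ⁿ ≥ 9 ÷ (1/24) = 216.
2.75⁵ = 161051/1024 falls short of 216 but 2.75⁶ = 1771561/4096 reaches it, so n = 6.

6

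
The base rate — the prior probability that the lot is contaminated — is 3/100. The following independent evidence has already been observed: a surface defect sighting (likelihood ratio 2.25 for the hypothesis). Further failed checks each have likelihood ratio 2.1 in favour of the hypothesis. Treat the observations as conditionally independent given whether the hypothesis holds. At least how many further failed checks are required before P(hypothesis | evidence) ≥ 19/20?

Prior odds = 0.03/0.97 = 3/97.
Bayes factor of the evidence already in hand = 2.25.
Odds after that evidence = (3/97) × 2.25 = 27/388.
Target odds = 0.95/0.05 = 19.
Need 2.1ⁿ ≥ 19 ÷ (27/388) = 7372/27.
2.1⁷ ≈180.109 falls short of 7372/27 but 2.1⁸ ≈378.229 reaches it, so n = 8.

8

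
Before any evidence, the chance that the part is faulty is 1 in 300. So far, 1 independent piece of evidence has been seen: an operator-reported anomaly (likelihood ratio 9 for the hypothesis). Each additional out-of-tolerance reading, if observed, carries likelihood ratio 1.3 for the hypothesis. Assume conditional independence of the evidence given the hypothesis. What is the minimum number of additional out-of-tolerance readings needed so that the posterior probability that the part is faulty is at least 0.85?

Prior odds = (1/300)/(299/300) = 1/299.
Bayes factor of the evidence already in hand = 9.
Odds after that evidence = (1/299) × 9 = 9/299.
Target odds = 0.85/0.15 = 17/3.
Need 1.3ⁿ ≥ 17/3 ÷ (9/299) = 5083/27.
1.3¹⁹ ≈146.192 falls short of 5083/27 but 1.3²⁰ ≈190.05 reaches it, so n = 20.

20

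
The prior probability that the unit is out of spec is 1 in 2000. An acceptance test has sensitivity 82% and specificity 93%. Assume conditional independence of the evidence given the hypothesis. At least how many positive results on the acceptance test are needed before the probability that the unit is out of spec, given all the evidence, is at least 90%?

Prior odds = 0.0005/0.9995 = 1/1999.
False-positive rate = 1 − 0.93 = 0.07; likelihood ratio of a positive = 0.82/0.07 = 82/7.
Target posterior odds = 0.9/0.1 = 9.
Need (1/1999) × (82/7)ⁿ ≥ 9, i.e. (82/7)ⁿ ≥ 17991.
(82/7)³ = 551368/343 falls short of 17991 but (82/7)⁴ = 45212176/2401 reaches it, so n = 4.

4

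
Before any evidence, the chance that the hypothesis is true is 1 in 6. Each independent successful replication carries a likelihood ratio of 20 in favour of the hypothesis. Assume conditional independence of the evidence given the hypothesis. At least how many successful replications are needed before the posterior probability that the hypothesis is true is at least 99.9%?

3

Prior odds = (1/6)/(5/6) = 0.2.
Likelihood ratio per successful replication = 20.
Target odds: 0.999 ÷ 0.001 = 999.
Need 0.2 × 20ⁿ ≥ 999, i.e. 20ⁿ ≥ 4995.
20² = 400 falls short of 4995 but 20³ = 8000 reaches it, so n = 3.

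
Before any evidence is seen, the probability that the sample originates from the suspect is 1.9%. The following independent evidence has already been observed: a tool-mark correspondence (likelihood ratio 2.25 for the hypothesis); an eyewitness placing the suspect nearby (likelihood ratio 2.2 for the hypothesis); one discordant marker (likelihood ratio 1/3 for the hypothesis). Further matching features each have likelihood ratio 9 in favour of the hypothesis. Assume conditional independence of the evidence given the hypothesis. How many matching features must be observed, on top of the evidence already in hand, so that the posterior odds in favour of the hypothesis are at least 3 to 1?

3

Prior odds = 0.019/0.981 = 19/981.
Combined Bayes factor of the evidence already in hand = 2.25 × 2.2 × (1/3) = 1.65.
Odds after that evidence = (19/981) × 1.65 = 209/6540.
Target odds = 3.
Need 9ⁿ ≥ 3 ÷ (209/6540) = 19620/209.
9² = 81 falls short of 19620/209 but 9³ = 729 reaches it, so n = 3.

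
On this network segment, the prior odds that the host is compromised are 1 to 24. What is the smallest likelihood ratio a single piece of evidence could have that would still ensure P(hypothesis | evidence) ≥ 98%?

Prior odds = 1/24.
Target odds = 0.98/0.02 = 49.
Required Bayes factor = 49 ÷ (1/24) = 1176.

1176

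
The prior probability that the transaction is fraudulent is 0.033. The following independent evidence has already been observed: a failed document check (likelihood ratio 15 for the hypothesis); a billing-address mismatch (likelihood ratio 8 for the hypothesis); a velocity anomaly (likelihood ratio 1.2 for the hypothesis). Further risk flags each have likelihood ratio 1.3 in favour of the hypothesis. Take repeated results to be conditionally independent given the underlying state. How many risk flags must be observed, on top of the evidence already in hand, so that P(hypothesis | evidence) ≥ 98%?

Prior odds = 0.033/0.967 = 33/967.
Combined Bayes factor of the evidence already in hand = 15 × 8 × 1.2 = 144.
Odds after that evidence = (33/967) × 144 = 4752/967.
Target odds = 0.98/0.02 = 49.
Need 1.3ⁿ ≥ 49 ÷ (4752/967) = 47383/4752.
1.3⁸ = 815730721/100000000 falls short of 47383/4752 but 1.3⁹ ≈10.6045 reaches it, so n = 9.

9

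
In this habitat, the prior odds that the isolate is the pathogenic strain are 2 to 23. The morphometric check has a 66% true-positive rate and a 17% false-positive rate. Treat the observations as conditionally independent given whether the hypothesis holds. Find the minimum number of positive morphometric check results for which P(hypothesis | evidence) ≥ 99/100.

Prior odds = 2/23.
Likelihood ratio of a positive result = 0.66/0.17 = 66/17.
Target odds: 0.99 ÷ 0.01 = 99.
Require (66/17)ⁿ ≥ 99 ÷ (2/23) = 1138.5.
(66/17)⁵ ≈882.013 falls short of 1138.5 but (66/17)⁶ ≈3424.29 reaches it, so n = 6.

6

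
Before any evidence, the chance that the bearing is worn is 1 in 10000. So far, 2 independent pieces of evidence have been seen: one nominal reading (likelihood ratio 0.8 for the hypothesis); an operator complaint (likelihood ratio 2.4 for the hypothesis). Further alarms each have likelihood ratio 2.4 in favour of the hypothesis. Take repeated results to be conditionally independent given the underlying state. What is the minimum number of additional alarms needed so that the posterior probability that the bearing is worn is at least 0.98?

15

Prior odds = 0.0001/0.9999 = 1/9999.
Combined Bayes factor of the evidence already in hand = 0.8 × 2.4 = 1.92.
Odds after that evidence = (1/9999) × 1.92 = 16/83325.
Target odds = 0.98/0.02 = 49.
Need 2.4ⁿ ≥ 49 ÷ (16/83325) = 255182.8125.
2.4¹⁴ ≈210357 falls short of 255182.8125 but 2.4¹⁵ ≈504857 reaches it, so n = 15.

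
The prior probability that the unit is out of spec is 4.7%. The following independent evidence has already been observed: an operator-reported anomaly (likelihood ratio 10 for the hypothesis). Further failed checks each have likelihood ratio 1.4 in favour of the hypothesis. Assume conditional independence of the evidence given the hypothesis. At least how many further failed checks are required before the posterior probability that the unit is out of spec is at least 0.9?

Prior odds = 0.047/0.953 = 47/953.
Bayes factor of the evidence already in hand = 10.
Odds after that evidence = (47/953) × 10 = 470/953.
Target odds = 0.9/0.1 = 9.
Need 1.4ⁿ ≥ 9 ÷ (470/953) = 8577/470.
1.4⁸ = 5764801/390625 falls short of 8577/470 but 1.4⁹ = 40353607/1953125 reaches it, so n = 9.

9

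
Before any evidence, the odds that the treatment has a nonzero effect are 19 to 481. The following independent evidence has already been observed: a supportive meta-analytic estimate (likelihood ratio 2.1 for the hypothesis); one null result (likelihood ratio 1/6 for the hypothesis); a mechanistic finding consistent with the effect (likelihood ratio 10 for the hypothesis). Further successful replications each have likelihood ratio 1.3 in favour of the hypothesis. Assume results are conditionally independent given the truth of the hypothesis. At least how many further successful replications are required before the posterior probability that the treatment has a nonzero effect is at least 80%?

13

Prior odds = 19/481.
Combined Bayes factor of the evidence already in hand = 2.1 × (1/6) × 10 = 3.5.
Odds after that evidence = (19/481) × 3.5 = 133/962.
Target odds = 0.8/0.2 = 4.
Need 1.3ⁿ ≥ 4 ÷ (133/962) = 3848/133.
1.3¹² ≈23.2981 falls short of 3848/133 but 1.3¹³ ≈30.2875 reaches it, so n = 13.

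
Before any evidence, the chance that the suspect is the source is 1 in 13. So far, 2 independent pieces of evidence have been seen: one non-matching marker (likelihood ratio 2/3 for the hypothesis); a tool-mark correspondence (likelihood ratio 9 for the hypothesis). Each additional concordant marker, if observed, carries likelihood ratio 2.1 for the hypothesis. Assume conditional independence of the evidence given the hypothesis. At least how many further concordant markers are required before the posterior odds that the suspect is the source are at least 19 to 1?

Prior odds = (1/13)/(12/13) = 1/12.
Combined Bayes factor of the evidence already in hand = (2/3) × 9 = 6.
Odds after that evidence = (1/12) × 6 = 0.5.
Target odds = 19.
Need 2.1ⁿ ≥ 19 ÷ 0.5 = 38.
2.1⁴ = 19.4481 falls short of 38 but 2.1⁵ = 4084101/100000 reaches it, so n = 5.

5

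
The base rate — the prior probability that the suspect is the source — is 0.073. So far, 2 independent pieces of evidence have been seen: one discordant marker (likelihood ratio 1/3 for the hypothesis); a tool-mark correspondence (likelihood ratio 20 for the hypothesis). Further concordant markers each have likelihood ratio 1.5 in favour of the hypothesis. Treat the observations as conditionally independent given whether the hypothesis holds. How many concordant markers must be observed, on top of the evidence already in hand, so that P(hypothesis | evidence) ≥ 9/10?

Prior odds = 0.073/0.927 = 73/927.
Combined Bayes factor of the evidence already in hand = (1/3) × 20 = 20/3.
Odds after that evidence = (73/927) × 20/3 = 1460/2781.
Target odds = 0.9/0.1 = 9.
Need 1.5ⁿ ≥ 9 ÷ (1460/2781) = 25029/1460.
1.5⁷ = 17.0859375 falls short of 25029/1460 but 1.5⁸ = 25.62890625 reaches it, so n = 8.

8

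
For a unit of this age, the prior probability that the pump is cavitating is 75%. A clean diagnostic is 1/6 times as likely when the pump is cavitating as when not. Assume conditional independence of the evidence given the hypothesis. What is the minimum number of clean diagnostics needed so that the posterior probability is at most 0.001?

Prior odds: 0.75 ÷ 0.25 = 3.
Likelihood ratio per clean diagnostic = 1/6.
Target posterior odds = 0.001/0.999 = 1/999.
Need 3 × (1/6)ⁿ ≤ 1/999, i.e. (1/6)ⁿ ≤ 1/2997.
(1/6)⁴ = 1/1296 is still above 1/2997 but (1/6)⁵ = 1/7776 is at or below it, so n = 5.

5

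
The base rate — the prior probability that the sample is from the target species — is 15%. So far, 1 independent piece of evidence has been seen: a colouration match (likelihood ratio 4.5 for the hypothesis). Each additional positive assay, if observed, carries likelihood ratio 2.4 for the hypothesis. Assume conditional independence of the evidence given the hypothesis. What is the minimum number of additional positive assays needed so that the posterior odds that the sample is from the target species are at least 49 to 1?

Prior odds = 0.15/0.85 = 3/17.
Bayes factor of the evidence already in hand = 4.5.
Odds after that evidence = (3/17) × 4.5 = 27/34.
Target odds = 49.
Need 2.4ⁿ ≥ 49 ÷ (27/34) = 1666/27.
2.4⁴ = 33.1776 falls short of 1666/27 but 2.4⁵ = 79.62624 reaches it, so n = 5.

5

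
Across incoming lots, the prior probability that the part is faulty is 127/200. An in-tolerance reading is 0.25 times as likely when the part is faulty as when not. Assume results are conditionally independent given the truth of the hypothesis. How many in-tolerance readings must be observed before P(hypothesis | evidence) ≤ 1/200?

Prior odds = 0.635/0.365 = 127/73.
Likelihood ratio per in-tolerance reading = 0.25.
Target posterior odds = 0.005/0.995 = 1/199.
Need (127/73) × 0.25ⁿ ≤ 1/199, i.e. 0.25ⁿ ≤ 73/25273.
0.25⁴ = 0.00390625 is still above 73/25273 but 0.25⁵ = 1/1024 is at or below it, so n = 5.

5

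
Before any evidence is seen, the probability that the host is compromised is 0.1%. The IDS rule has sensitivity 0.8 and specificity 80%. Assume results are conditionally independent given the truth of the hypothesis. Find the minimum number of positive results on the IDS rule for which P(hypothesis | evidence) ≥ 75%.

Prior odds = 0.001/0.999 = 1/999.
False-positive rate = 1 − 0.8 = 0.2; likelihood ratio of a positive = 0.8/0.2 = 4.
Target odds: 0.75 ÷ 0.25 = 3.
Need (1/999) × 4ⁿ ≥ 3, i.e. 4ⁿ ≥ 2997.
4⁵ = 1024 falls short of 2997 but 4⁶ = 4096 reaches it, so n = 6.

6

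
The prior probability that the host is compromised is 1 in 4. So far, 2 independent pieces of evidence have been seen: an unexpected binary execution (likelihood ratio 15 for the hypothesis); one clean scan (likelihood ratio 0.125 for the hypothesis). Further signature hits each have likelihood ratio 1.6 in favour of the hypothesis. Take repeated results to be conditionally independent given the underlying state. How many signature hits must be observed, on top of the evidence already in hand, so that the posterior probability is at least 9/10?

6

Prior odds = 0.25/0.75 = 1/3.
Combined Bayes factor of the evidence already in hand = 15 × 0.125 = 1.875.
Odds after that evidence = (1/3) × 1.875 = 0.625.
Target odds = 0.9/0.1 = 9.
Need 1.6ⁿ ≥ 9 ÷ 0.625 = 14.4.
1.6⁵ = 10.48576 falls short of 14.4 but 1.6⁶ = 262144/15625 reaches it, so n = 6.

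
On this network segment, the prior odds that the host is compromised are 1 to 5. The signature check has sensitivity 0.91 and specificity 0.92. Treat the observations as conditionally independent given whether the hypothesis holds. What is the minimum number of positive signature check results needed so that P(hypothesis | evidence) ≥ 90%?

2

Prior odds = 0.2.
False-positive rate = 1 − 0.92 = 0.08; likelihood ratio of a positive = 0.91/0.08 = 11.375.
Target odds: 0.9 ÷ 0.1 = 9.
Need 0.2 × 11.375ⁿ ≥ 9, i.e. 11.375ⁿ ≥ 45.
11.375¹ = 11.375 falls short of 45 but 11.375² = 129.390625 reaches it, so n = 2.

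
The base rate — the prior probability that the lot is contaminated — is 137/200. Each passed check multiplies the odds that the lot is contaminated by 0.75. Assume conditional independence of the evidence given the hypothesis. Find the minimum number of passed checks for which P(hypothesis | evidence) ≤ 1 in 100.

Prior odds: 0.685 ÷ 0.315 = 137/63.
Likelihood ratio per passed check = 0.75.
Target posterior odds = 0.01/0.99 = 1/99.
Require 0.75ⁿ ≤ 1/99 ÷ (137/63) = 7/1507.
0.75¹⁸ ≈0.00563771 is still above 7/1507 but 0.75¹⁹ ≈0.00422828 is at or below it, so n = 19.

19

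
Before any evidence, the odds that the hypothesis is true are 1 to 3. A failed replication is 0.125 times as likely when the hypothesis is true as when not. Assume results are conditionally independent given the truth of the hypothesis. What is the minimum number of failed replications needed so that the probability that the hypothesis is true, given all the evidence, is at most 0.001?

3

Prior odds = 1/3.
Likelihood ratio per failed replication = 0.125.
Target odds: 0.001 ÷ 0.999 = 1/999.
Need (1/3) × 0.125ⁿ ≤ 1/999, i.e. 0.125ⁿ ≤ 1/333.
0.125² = 0.015625 is still above 1/333 but 0.125³ = 0.001953125 is at or below it, so n = 3.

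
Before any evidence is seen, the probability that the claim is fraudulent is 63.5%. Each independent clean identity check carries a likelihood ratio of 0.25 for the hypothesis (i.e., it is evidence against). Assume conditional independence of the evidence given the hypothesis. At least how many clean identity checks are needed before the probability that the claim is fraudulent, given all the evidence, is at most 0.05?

3

Prior odds = 0.635/0.365 = 127/73.
Likelihood ratio per clean identity check = 0.25.
Target odds: 0.05 ÷ 0.95 = 1/19.
Need (127/73) × 0.25ⁿ ≤ 1/19, i.e. 0.25ⁿ ≤ 73/2413.
0.25² = 0.0625 is still above 73/2413 but 0.25³ = 0.015625 is at or below it, so n = 3.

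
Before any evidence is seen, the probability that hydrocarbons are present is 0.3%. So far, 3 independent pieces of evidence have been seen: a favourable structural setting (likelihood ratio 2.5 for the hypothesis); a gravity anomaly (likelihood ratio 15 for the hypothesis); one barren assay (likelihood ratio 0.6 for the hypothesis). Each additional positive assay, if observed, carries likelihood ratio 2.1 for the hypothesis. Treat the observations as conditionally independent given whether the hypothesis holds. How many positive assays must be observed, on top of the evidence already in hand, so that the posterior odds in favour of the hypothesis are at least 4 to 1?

6

Prior odds = 0.003/0.997 = 3/997.
Combined Bayes factor of the evidence already in hand = 2.5 × 15 × 0.6 = 22.5.
Odds after that evidence = (3/997) × 22.5 = 135/1994.
Target odds = 4.
Need 2.1ⁿ ≥ 4 ÷ (135/1994) = 7976/135.
2.1⁵ = 4084101/100000 falls short of 7976/135 but 2.1⁶ = 85766121/1000000 reaches it, so n = 6.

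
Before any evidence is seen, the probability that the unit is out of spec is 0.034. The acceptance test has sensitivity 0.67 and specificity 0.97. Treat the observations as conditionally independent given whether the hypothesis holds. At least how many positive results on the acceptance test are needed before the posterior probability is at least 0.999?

4

Prior odds: 0.034 ÷ 0.966 = 17/483.
False-positive rate = 1 − 0.97 = 0.03; likelihood ratio of a positive = 0.67/0.03 = 67/3.
Target posterior odds = 0.999/0.001 = 999.
Need (17/483) × (67/3)ⁿ ≥ 999, i.e. (67/3)ⁿ ≥ 482517/17.
(67/3)³ = 300763/27 falls short of 482517/17 but (67/3)⁴ = 20151121/81 reaches it, so n = 4.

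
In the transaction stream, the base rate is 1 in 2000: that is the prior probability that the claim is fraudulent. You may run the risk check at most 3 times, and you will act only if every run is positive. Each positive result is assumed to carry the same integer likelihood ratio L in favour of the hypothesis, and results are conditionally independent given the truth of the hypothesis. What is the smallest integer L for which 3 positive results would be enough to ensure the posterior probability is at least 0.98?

47

Prior odds = 0.0005/0.9995 = 1/1999.
Target odds = 0.98/0.02 = 49.
Need L³ ≥ 49 ÷ (1/1999) = 97951.
46³ = 97336 < 97951 ≤ 103823 = 47³, so L = 47.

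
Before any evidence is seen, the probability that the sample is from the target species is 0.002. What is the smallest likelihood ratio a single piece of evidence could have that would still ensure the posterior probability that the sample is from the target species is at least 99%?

Prior odds = 0.002/0.998 = 1/499.
Target odds = 0.99/0.01 = 99.
Required Bayes factor = 99 ÷ (1/499) = 49401.

49401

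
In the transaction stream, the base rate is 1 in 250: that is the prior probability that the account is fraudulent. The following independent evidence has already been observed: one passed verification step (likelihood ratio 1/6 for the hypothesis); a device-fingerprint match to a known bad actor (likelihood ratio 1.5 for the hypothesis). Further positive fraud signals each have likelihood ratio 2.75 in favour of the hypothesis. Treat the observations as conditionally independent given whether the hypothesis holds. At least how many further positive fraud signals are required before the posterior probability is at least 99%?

12

Prior odds = 0.004/0.996 = 1/249.
Combined Bayes factor of the evidence already in hand = (1/6) × 1.5 = 0.25.
Odds after that evidence = (1/249) × 0.25 = 1/996.
Target odds = 0.99/0.01 = 99.
Need 2.75ⁿ ≥ 99 ÷ (1/996) = 98604.
2.75¹¹ ≈68023.6 falls short of 98604 but 2.75¹² ≈187065 reaches it, so n = 12.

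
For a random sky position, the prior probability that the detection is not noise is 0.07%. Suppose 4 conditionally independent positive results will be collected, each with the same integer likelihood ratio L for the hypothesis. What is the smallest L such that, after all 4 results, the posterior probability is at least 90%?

Prior odds = 0.0007/0.9993 = 7/9993.
Target odds = 0.9/0.1 = 9.
Need L⁴ ≥ 9 ÷ (7/9993) = 89937/7.
10⁴ = 10000 < 89937/7 ≤ 14641 = 11⁴, so L = 11.

11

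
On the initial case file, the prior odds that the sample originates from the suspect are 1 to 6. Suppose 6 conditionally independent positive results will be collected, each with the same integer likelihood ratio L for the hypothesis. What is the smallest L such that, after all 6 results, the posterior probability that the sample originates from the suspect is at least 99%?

Prior odds = 1/6.
Target odds = 0.99/0.01 = 99.
Need L⁶ ≥ 99 ÷ (1/6) = 594.
2⁶ = 64 < 594 ≤ 729 = 3⁶, so L = 3.

3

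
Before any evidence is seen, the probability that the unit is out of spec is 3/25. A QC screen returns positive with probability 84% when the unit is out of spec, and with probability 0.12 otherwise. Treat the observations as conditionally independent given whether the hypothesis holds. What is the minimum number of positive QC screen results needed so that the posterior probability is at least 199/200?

4

Prior odds: 0.12 ÷ 0.88 = 3/22.
Likelihood ratio of a positive result = 0.84/0.12 = 7.
Target odds: 0.995 ÷ 0.005 = 199.
Need (3/22) × 7ⁿ ≥ 199, i.e. 7ⁿ ≥ 4378/3.
7³ = 343 falls short of 4378/3 but 7⁴ = 2401 reaches it, so n = 4.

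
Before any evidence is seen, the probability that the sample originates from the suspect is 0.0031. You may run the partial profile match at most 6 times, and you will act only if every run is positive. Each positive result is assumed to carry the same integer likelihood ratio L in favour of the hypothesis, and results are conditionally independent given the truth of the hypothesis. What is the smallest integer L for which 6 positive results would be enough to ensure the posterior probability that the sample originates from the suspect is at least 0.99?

6

Prior odds = 0.0031/0.9969 = 31/9969.
Target odds = 0.99/0.01 = 99.
Need L⁶ ≥ 99 ÷ (31/9969) = 986931/31.
5⁶ = 15625 < 986931/31 ≤ 46656 = 6⁶, so L = 6.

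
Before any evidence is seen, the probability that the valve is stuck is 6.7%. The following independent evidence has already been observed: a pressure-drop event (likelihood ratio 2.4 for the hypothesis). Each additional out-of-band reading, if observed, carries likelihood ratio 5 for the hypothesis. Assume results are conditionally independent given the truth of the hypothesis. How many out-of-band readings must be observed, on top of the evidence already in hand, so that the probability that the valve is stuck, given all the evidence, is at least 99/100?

4

Prior odds = 0.067/0.933 = 67/933.
Bayes factor of the evidence already in hand = 2.4.
Odds after that evidence = (67/933) × 2.4 = 268/1555.
Target odds = 0.99/0.01 = 99.
Need 5ⁿ ≥ 99 ÷ (268/1555) = 153945/268.
5³ = 125 falls short of 153945/268 but 5⁴ = 625 reaches it, so n = 4.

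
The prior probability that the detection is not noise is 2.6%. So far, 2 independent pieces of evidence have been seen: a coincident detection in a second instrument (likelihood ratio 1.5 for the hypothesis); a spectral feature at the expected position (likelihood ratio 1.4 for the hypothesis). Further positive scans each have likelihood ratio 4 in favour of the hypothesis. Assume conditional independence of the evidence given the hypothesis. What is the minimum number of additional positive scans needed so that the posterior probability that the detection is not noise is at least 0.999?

8

Prior odds = 0.026/0.974 = 13/487.
Combined Bayes factor of the evidence already in hand = 1.5 × 1.4 = 2.1.
Odds after that evidence = (13/487) × 2.1 = 273/4870.
Target odds = 0.999/0.001 = 999.
Need 4ⁿ ≥ 999 ÷ (273/4870) = 1621710/91.
4⁷ = 16384 falls short of 1621710/91 but 4⁸ = 65536 reaches it, so n = 8.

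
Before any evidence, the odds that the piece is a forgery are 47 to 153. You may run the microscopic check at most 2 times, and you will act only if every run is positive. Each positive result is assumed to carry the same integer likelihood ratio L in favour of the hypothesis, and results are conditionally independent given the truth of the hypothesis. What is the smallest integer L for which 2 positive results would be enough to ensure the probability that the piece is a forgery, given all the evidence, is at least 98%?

Prior odds = 47/153.
Target odds = 0.98/0.02 = 49.
Need L² ≥ 49 ÷ (47/153) = 7497/47.
12² = 144 < 7497/47 ≤ 169 = 13², so L = 13.

13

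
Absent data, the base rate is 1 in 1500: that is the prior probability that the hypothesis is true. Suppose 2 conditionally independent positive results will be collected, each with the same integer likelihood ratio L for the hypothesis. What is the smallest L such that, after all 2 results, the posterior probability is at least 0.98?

272

Prior odds = (1/1500)/(1499/1500) = 1/1499.
Target odds = 0.98/0.02 = 49.
Need L² ≥ 49 ÷ (1/1499) = 73451.
271² = 73441 < 73451 ≤ 73984 = 272², so L = 272.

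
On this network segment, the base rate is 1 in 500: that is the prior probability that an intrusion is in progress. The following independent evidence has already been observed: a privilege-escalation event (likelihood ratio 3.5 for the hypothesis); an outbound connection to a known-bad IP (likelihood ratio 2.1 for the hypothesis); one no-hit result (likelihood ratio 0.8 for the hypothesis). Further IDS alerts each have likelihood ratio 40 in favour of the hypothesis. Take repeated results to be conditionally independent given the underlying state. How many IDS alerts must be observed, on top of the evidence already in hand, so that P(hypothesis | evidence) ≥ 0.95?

Prior odds = 0.002/0.998 = 1/499.
Combined Bayes factor of the evidence already in hand = 3.5 × 2.1 × 0.8 = 5.88.
Odds after that evidence = (1/499) × 5.88 = 147/12475.
Target odds = 0.95/0.05 = 19.
Need 40ⁿ ≥ 19 ÷ (147/12475) = 237025/147.
40² = 1600 falls short of 237025/147 but 40³ = 64000 reaches it, so n = 3.

3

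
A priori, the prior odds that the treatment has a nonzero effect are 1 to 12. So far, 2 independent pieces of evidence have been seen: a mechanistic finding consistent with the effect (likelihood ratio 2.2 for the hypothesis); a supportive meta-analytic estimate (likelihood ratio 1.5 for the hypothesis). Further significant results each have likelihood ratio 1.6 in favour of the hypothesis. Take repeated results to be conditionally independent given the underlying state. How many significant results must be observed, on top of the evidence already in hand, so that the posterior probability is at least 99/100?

13

Prior odds = 1/12.
Combined Bayes factor of the evidence already in hand = 2.2 × 1.5 = 3.3.
Odds after that evidence = (1/12) × 3.3 = 0.275.
Target odds = 0.99/0.01 = 99.
Need 1.6ⁿ ≥ 99 ÷ 0.275 = 360.
1.6¹² ≈281.475 falls short of 360 but 1.6¹³ ≈450.36 reaches it, so n = 13.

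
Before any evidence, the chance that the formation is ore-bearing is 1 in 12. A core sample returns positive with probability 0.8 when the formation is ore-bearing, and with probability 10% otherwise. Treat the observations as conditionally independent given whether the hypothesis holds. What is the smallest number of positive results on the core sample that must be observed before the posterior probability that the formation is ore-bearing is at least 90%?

Prior odds: (1/12) ÷ (11/12) = 1/11.
Likelihood ratio of a positive result = 0.8/0.1 = 8.
Target odds: 0.9 ÷ 0.1 = 9.
Require 8ⁿ ≥ 9 ÷ (1/11) = 99.
8² = 64 falls short of 99 but 8³ = 512 reaches it, so n = 3.

3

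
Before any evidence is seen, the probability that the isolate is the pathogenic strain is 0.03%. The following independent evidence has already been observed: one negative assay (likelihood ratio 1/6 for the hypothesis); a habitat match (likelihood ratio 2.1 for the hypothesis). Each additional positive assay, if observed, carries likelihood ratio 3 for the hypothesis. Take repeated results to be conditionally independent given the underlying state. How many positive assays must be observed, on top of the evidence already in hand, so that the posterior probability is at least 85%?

Prior odds = 0.0003/0.9997 = 3/9997.
Combined Bayes factor of the evidence already in hand = (1/6) × 2.1 = 0.35.
Odds after that evidence = (3/9997) × 0.35 = 21/199940.
Target odds = 0.85/0.15 = 17/3.
Need 3ⁿ ≥ 17/3 ÷ (21/199940) = 3398980/63.
3⁹ = 19683 falls short of 3398980/63 but 3¹⁰ = 59049 reaches it, so n = 10.

10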